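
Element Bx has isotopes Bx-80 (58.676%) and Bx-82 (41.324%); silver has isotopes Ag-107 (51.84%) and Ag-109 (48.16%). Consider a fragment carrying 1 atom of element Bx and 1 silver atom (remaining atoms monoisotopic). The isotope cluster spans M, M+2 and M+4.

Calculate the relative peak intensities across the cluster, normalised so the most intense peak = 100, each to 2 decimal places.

Element Bx pattern (n=1): 0.58676 : 0.41324
Silver pattern (n=1): 0.5184 : 0.4816
Convolve the two distributions (both contribute in 2-u steps):
  M: 0.58676×0.5184 = 0.304176
  M+2: 0.58676×0.4816 + 0.41324×0.5184 = 0.496807
  M+4: 0.41324×0.4816 = 0.199016
Scale to base peak (0.496807) = 100: 61.23 : 100.00 : 40.06

61.23 : 100.00 : 40.06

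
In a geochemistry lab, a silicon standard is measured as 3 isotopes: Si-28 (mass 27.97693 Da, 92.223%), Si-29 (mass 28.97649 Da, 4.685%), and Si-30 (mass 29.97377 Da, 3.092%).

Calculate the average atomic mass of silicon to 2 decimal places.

The abundance-weighted mean is 0.92223 × 27.97693 + 0.04685 × 28.97649 + 0.03092 × 29.97377
= 25.801164 + 1.357549 + 0.926789 = 28.085502 Da

28.09 Da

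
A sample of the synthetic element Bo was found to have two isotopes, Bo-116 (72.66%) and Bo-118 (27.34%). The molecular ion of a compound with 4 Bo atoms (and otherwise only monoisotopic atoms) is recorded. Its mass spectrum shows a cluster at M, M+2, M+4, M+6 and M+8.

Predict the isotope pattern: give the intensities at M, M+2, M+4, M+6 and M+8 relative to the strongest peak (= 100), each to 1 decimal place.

Each Bo atom is independently Bo-116 (p = 0.7266) or Bo-118 (q = 0.2734); the cluster is the binomial expansion (p + q)^4.
P(M) = 0.7266^4 = 0.278729
P(M+2) = 4 × 0.7266^3 × 0.2734^1 = 0.419512
P(M+4) = 6 × 0.7266^2 × 0.2734^2 = 0.236777
P(M+6) = 4 × 0.7266^1 × 0.2734^3 = 0.059395
P(M+8) = 0.2734^4 = 0.005587
The M+2 peak is largest (0.419512); scaling to 100 gives 66.4 : 100.0 : 56.4 : 14.2 : 1.3.

66.4 : 100.0 : 56.4 : 14.2 : 1.3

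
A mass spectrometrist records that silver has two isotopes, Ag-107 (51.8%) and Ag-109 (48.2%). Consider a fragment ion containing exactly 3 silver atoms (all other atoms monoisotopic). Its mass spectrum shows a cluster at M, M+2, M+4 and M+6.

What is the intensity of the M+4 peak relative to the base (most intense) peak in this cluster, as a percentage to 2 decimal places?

93.05%

Binomial terms of (0.518 + 0.482)^3: M 0.1390, M+2 0.3880, M+4 0.3610, M+6 0.1120 → M+2 is the base peak.
P(M+2) = C(3,1) × 0.518^2 × 0.482^1 = 3 × 0.268324 × 0.4820 = 0.387997 (base)
P(M+4) = C(3,2) × 0.518^1 × 0.482^2 = 3 × 0.5180 × 0.232324 = 0.361031
Relative intensity = 0.361031 / 0.387997 × 100 = 93.05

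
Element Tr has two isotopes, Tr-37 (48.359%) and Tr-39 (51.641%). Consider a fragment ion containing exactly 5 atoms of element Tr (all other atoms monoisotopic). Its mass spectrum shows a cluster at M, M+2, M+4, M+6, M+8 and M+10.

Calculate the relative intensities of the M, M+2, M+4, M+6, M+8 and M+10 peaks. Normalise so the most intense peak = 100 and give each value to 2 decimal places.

8.21 : 43.85 : 93.64 : 100.00 : 53.39 : 11.40

The 5 Tr atoms are independent, so intensities follow the terms of (0.48359 + 0.51641)^5.
P(M) = 0.48359^5 = 0.026448
P(M+2) = 5 × 0.48359^4 × 0.51641^1 = 0.141213
P(M+4) = 10 × 0.48359^3 × 0.51641^2 = 0.301593
P(M+6) = 10 × 0.48359^2 × 0.51641^3 = 0.322061
P(M+8) = 5 × 0.48359^1 × 0.51641^4 = 0.171959
P(M+10) = 0.51641^5 = 0.036726
The M+6 peak is largest (0.322061); scaling to 100 gives 8.21 : 43.85 : 93.64 : 100.00 : 53.39 : 11.40.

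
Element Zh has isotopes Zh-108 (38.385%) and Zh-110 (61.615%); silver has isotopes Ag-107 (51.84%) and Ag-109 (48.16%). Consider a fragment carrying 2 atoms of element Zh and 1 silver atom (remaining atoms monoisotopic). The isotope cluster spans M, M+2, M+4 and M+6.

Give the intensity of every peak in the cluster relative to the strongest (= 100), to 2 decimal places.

17.99 : 74.46 : 100.00 : 43.06

Element Zh pattern (n=2): 0.14734082 : 0.47301835 : 0.37964082
Silver pattern (n=1): 0.5184 : 0.4816
Convolve the two distributions (both contribute in 2-u steps):
  M: 0.14734082×0.5184 = 0.076381
  M+2: 0.14734082×0.4816 + 0.47301835×0.5184 = 0.316172
  M+4: 0.47301835×0.4816 + 0.37964082×0.5184 = 0.424611
  M+6: 0.37964082×0.4816 = 0.182835
Scale to base peak (0.424611) = 100: 17.99 : 74.46 : 100.00 : 43.06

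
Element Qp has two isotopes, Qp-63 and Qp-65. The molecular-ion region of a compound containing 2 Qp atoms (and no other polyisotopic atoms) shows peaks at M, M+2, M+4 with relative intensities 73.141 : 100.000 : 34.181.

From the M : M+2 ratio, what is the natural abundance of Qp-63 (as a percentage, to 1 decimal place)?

If p is the fraction of Qp that is Qp-63, then I(M+2)/I(M) = [C(2,1)·p^1·(1−p)] / p^2 = 2·(1−p)/p = 100.000/73.141 = 1.3672
(1−p)/p = 1.3672/2 = 0.6836  ⇒  p = 1/(1 + 0.6836) = 0.5940
Qp-63: 59.4%, Qp-65: 40.6%.

59.4%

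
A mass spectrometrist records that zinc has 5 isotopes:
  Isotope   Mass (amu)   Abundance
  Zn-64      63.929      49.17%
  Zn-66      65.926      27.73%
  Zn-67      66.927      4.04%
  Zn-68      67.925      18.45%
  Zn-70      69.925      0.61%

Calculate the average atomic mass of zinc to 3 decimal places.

Average mass = Σ (abundance × isotope mass) = 0.4917 × 63.929 + 0.2773 × 65.926 + 0.0404 × 66.927 + 0.1845 × 67.925 + 0.0061 × 69.925
= 31.4339 + 18.2813 + 2.7039 + 12.5322 + 0.4265 = 65.3778 amu

65.378 amu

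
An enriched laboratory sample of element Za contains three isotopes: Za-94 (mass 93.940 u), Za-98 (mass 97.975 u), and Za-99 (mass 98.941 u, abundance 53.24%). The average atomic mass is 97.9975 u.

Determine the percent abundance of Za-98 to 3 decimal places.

Let x and y be the fractions of Za-94 and Za-98. Then x + y = 1 − 0.5324 = 0.4676 and 93.940x + 97.975y = 97.9975 − 0.5324×98.941 = 45.3213116.
Substituting: 93.940x + 97.975(0.4676 − x) = 45.3213116
(93.940 − 97.975)x = -0.4917984  ⇒  x = 0.12188, y = 0.34572
Za-94: 12.188%, Za-98: 34.572%.

34.572%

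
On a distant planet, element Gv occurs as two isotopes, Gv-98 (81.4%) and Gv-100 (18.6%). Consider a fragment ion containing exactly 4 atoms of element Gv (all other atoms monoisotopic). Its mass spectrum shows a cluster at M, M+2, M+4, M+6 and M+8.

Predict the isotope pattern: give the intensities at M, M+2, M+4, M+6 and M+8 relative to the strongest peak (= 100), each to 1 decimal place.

100.0 : 91.4 : 31.3 : 4.8 : 0.3

Expanding (0.814 + 0.186)^4:
P(M) = 0.814^4 = 0.439033
P(M+2) = 4 × 0.814^3 × 0.186^1 = 0.401279
P(M+4) = 6 × 0.814^2 × 0.186^2 = 0.137539
P(M+6) = 4 × 0.814^1 × 0.186^3 = 0.020952
P(M+8) = 0.186^4 = 0.001197
The M peak is largest (0.439033); scaling to 100 gives 100.0 : 91.4 : 31.3 : 4.8 : 0.3.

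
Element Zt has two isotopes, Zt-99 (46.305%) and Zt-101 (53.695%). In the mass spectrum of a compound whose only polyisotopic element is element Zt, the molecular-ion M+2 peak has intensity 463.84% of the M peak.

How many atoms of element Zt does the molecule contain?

4

With n Zt atoms, P(M+2)/P(M) = C(n,1)·p^(n−1)q / p^n = n·q/p = n · 0.53695/0.46305.
n = 4.6384 × 0.46305/0.53695 = 4.00 ≈ 4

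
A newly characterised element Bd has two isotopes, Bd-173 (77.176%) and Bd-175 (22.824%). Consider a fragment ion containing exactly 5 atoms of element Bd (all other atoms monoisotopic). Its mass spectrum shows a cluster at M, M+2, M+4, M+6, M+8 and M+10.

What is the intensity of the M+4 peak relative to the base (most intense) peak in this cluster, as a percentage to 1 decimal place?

59.1%

Binomial terms of (0.77176 + 0.22824)^5: M 0.2738, M+2 0.4048, M+4 0.2395, M+6 0.0708, M+8 0.0105, M+10 0.0006 → M+2 is the base peak.
P(M+2) = C(5,1) × 0.77176^4 × 0.22824^1 = 5 × 0.35475544 × 0.22824 = 0.404847 (base)
P(M+4) = C(5,2) × 0.77176^3 × 0.22824^2 = 10 × 0.45967067 × 0.0520935 = 0.239459
Relative intensity = 0.239459 / 0.404847 × 100 = 59.1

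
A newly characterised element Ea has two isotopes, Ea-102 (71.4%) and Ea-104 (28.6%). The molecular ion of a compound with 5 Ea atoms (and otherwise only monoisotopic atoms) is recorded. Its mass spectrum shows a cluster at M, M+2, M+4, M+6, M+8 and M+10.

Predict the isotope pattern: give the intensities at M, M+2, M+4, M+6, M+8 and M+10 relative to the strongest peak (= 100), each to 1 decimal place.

49.9 : 100.0 : 80.1 : 32.1 : 6.4 : 0.5

Each Ea atom is independently Ea-102 (p = 0.714) or Ea-104 (q = 0.286); the cluster is the binomial expansion (p + q)^5.
P(M) = 0.714^5 = 0.185563
P(M+2) = 5 × 0.714^4 × 0.286^1 = 0.371646
P(M+4) = 10 × 0.714^3 × 0.286^2 = 0.297733
P(M+6) = 10 × 0.714^2 × 0.286^3 = 0.119260
P(M+8) = 5 × 0.714^1 × 0.286^4 = 0.023885
P(M+10) = 0.286^5 = 0.001914
The M+2 peak is largest (0.371646); scaling to 100 gives 49.9 : 100.0 : 80.1 : 32.1 : 6.4 : 0.5.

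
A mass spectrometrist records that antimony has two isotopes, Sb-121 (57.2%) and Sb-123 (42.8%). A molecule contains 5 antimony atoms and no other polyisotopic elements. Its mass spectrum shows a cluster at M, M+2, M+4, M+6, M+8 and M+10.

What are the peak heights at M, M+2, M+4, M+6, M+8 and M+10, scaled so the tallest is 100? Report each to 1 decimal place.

Expanding (0.572 + 0.428)^5:
P(M) = 0.572^5 = 0.061232
P(M+2) = 5 × 0.572^4 × 0.428^1 = 0.229086
P(M+4) = 10 × 0.572^3 × 0.428^2 = 0.342827
P(M+6) = 10 × 0.572^2 × 0.428^3 = 0.256521
P(M+8) = 5 × 0.572^1 × 0.428^4 = 0.095971
P(M+10) = 0.428^5 = 0.014362
The M+4 peak is largest (0.342827); scaling to 100 gives 17.9 : 66.8 : 100.0 : 74.8 : 28.0 : 4.2.

17.9 : 66.8 : 100.0 : 74.8 : 28.0 : 4.2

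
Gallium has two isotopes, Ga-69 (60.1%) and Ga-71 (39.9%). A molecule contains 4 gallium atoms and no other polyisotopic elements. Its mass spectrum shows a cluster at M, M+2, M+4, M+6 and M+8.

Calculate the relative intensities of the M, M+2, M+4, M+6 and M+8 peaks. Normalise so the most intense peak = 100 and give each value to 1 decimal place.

37.7 : 100.0 : 99.6 : 44.1 : 7.3

The 4 Ga atoms are independent, so intensities follow the terms of (0.601 + 0.399)^4.
P(M) = 0.601^4 = 0.130466
P(M+2) = 4 × 0.601^3 × 0.399^1 = 0.346463
P(M+4) = 6 × 0.601^2 × 0.399^2 = 0.345021
P(M+6) = 4 × 0.601^1 × 0.399^3 = 0.152705
P(M+8) = 0.399^4 = 0.025345
The M+2 peak is largest (0.346463); scaling to 100 gives 37.7 : 100.0 : 99.6 : 44.1 : 7.3.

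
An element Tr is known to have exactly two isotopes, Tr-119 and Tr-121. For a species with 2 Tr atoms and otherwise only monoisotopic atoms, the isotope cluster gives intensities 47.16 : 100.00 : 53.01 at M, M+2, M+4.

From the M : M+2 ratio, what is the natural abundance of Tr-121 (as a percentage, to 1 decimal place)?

If p is the fraction of Tr that is Tr-119, then I(M+2)/I(M) = [C(2,1)·p^1·(1−p)] / p^2 = 2·(1−p)/p = 100.00/47.16 = 2.1204
(1−p)/p = 2.1204/2 = 1.0602  ⇒  p = 1/(1 + 1.0602) = 0.4854
Tr-119: 48.5%, Tr-121: 51.5%.

51.5%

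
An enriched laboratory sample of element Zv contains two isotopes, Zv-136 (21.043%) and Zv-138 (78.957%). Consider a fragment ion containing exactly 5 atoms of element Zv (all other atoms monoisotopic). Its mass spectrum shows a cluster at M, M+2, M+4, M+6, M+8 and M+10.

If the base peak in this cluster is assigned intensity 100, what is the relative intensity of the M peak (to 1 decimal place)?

0.1

Term probabilities: M 0.0004, M+2 0.0077, M+4 0.0581, M+6 0.2180, M+8 0.4089, M+10 0.3069. Base peak = M+8.
P(M+8) = C(5,4) × 0.21043^1 × 0.78957^4 = 5 × 0.21043 × 0.38865348 = 0.408922 (base)
P(M) = C(5,0) × 0.21043^5 × 0.78957^0 = 1 × 0.00041261 × 1.0000 = 0.000413
Relative intensity = 0.000413 / 0.408922 × 100 = 0.1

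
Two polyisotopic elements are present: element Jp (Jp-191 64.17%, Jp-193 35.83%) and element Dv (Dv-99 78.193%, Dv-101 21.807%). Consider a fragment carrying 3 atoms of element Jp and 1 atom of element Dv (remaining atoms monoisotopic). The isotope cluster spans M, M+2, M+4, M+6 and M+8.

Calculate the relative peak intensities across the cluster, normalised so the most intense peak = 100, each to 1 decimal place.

Element Jp pattern (n=3): 0.26423851 : 0.44262113 : 0.2471422 : 0.04599816
Element Dv pattern (n=1): 0.78193 : 0.21807
Convolve the two distributions (both contribute in 2-u steps):
  M: 0.26423851×0.78193 = 0.206616
  M+2: 0.26423851×0.21807 + 0.44262113×0.78193 = 0.403721
  M+4: 0.44262113×0.21807 + 0.2471422×0.78193 = 0.289770
  M+6: 0.2471422×0.21807 + 0.04599816×0.78193 = 0.089862
  M+8: 0.04599816×0.21807 = 0.010031
Scale to base peak (0.403721) = 100: 51.2 : 100.0 : 71.8 : 22.3 : 2.5

51.2 : 100.0 : 71.8 : 22.3 : 2.5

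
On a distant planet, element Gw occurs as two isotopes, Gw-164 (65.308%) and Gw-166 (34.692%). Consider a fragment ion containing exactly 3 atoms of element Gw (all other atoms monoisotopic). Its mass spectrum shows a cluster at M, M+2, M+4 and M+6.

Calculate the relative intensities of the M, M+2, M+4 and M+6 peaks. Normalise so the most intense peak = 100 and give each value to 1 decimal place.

62.8 : 100.0 : 53.1 : 9.4

Each Gw atom is independently Gw-164 (p = 0.65308) or Gw-166 (q = 0.34692); the cluster is the binomial expansion (p + q)^3.
P(M) = 0.65308^3 = 0.278547
P(M+2) = 3 × 0.65308^2 × 0.34692^1 = 0.443898
P(M+4) = 3 × 0.65308^1 × 0.34692^2 = 0.235801
P(M+6) = 0.34692^3 = 0.041753
The M+2 peak is largest (0.443898); scaling to 100 gives 62.8 : 100.0 : 53.1 : 9.4.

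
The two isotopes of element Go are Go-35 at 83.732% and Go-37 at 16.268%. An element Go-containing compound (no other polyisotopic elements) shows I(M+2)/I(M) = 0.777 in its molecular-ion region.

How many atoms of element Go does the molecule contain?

The M+2/M ratio from n Go atoms is n · q/p = n · 0.16268/0.83732.
n = 0.777 × 0.83732/0.16268 = 4.00 ≈ 4

4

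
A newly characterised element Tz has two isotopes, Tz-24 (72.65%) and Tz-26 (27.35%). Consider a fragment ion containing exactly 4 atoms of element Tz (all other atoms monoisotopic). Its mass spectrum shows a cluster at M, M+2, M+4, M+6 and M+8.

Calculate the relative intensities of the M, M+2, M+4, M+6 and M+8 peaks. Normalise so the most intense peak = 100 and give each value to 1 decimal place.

66.4 : 100.0 : 56.5 : 14.2 : 1.3

The 4 Tz atoms are independent, so intensities follow the terms of (0.7265 + 0.2735)^4.
P(M) = 0.7265^4 = 0.278575
P(M+2) = 4 × 0.7265^3 × 0.2735^1 = 0.419492
P(M+4) = 6 × 0.7265^2 × 0.2735^2 = 0.236885
P(M+6) = 4 × 0.7265^1 × 0.2735^3 = 0.059452
P(M+8) = 0.2735^4 = 0.005595
The M+2 peak is largest (0.419492); scaling to 100 gives 66.4 : 100.0 : 56.5 : 14.2 : 1.3.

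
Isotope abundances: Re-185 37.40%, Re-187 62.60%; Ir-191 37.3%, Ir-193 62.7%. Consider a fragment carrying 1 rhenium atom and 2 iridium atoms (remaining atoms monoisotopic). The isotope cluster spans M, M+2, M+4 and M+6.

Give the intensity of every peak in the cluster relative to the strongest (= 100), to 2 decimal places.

Rhenium pattern (n=1): 0.3740 : 0.6260
Iridium pattern (n=2): 0.139129 : 0.467742 : 0.393129
Convolve the two distributions (both contribute in 2-u steps):
  M: 0.3740×0.139129 = 0.052034
  M+2: 0.3740×0.467742 + 0.6260×0.139129 = 0.262030
  M+4: 0.3740×0.393129 + 0.6260×0.467742 = 0.439837
  M+6: 0.6260×0.393129 = 0.246099
Scale to base peak (0.439837) = 100: 11.83 : 59.57 : 100.00 : 55.95

11.83 : 59.57 : 100.00 : 55.95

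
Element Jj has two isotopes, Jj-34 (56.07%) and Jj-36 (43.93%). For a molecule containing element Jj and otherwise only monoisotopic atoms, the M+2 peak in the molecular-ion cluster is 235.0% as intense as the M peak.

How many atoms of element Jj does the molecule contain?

With n Jj atoms, P(M+2)/P(M) = C(n,1)·p^(n−1)q / p^n = n·q/p = n · 0.4393/0.5607.
n = 2.350 × 0.5607/0.4393 = 3.00 ≈ 3

3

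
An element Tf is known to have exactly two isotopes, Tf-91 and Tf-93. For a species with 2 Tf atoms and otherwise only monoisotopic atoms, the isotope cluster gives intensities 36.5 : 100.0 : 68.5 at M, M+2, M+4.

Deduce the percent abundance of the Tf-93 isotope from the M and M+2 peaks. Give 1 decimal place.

Let p = fractional abundance of Tf-91. I(M+2)/I(M) = [C(2,1)·p^1·(1−p)] / p^2 = 2·(1−p)/p = 100.0/36.5 = 2.7397
(1−p)/p = 2.7397/2 = 1.3699  ⇒  p = 1/(1 + 1.3699) = 0.4220
Tf-91: 42.2%, Tf-93: 57.8%.

57.8%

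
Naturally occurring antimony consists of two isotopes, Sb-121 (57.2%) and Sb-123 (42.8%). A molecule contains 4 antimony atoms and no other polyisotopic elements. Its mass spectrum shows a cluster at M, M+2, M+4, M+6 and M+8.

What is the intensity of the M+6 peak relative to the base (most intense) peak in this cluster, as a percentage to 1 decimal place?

Term probabilities: M 0.1070, M+2 0.3204, M+4 0.3596, M+6 0.1794, M+8 0.0336. Base peak = M+4.
P(M+4) = C(4,2) × 0.572^2 × 0.428^2 = 6 × 0.327184 × 0.183184 = 0.359609 (base)
P(M+6) = C(4,3) × 0.572^1 × 0.428^3 = 4 × 0.5720 × 0.07840275 = 0.179385
Relative intensity = 0.179385 / 0.359609 × 100 = 49.9

49.9%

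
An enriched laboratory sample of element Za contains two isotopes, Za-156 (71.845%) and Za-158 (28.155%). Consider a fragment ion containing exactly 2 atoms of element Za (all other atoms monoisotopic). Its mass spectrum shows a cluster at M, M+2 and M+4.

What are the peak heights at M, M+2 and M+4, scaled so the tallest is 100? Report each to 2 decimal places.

Expanding (0.71845 + 0.28155)^2:
P(M) = 0.71845^2 = 0.516170
P(M+2) = 2 × 0.71845^1 × 0.28155^1 = 0.404559
P(M+4) = 0.28155^2 = 0.079270
The M peak is largest (0.516170); scaling to 100 gives 100.00 : 78.38 : 15.36.

100.00 : 78.38 : 15.36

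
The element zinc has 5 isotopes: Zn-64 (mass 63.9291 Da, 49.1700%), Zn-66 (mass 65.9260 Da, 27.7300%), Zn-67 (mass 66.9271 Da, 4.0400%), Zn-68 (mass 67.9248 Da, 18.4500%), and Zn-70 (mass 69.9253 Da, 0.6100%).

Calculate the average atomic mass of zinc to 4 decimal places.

Average mass = Σ (abundance × isotope mass) = 0.491700 × 63.9291 + 0.277300 × 65.9260 + 0.040400 × 66.9271 + 0.184500 × 67.9248 + 0.006100 × 69.9253
= 31.43394 + 18.28128 + 2.70385 + 12.53213 + 0.42654 = 65.37774 Da

65.3777 Da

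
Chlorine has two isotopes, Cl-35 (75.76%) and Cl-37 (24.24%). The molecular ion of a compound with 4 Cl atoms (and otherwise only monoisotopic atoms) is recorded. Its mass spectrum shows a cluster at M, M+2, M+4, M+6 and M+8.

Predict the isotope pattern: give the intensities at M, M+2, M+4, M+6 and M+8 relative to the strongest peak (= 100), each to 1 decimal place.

The 4 Cl atoms are independent, so intensities follow the terms of (0.7576 + 0.2424)^4.
P(M) = 0.7576^4 = 0.329428
P(M+2) = 4 × 0.7576^3 × 0.2424^1 = 0.421612
P(M+4) = 6 × 0.7576^2 × 0.2424^2 = 0.202347
P(M+6) = 4 × 0.7576^1 × 0.2424^3 = 0.043162
P(M+8) = 0.2424^4 = 0.003452
The M+2 peak is largest (0.421612); scaling to 100 gives 78.1 : 100.0 : 48.0 : 10.2 : 0.8.

78.1 : 100.0 : 48.0 : 10.2 : 0.8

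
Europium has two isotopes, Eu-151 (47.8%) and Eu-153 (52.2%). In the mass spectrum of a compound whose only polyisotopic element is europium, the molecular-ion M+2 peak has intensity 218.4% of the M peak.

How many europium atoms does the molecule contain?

With n Eu atoms, P(M+2)/P(M) = C(n,1)·p^(n−1)q / p^n = n·q/p = n · 0.522/0.478.
n = 2.184 × 0.478/0.522 = 2.00 ≈ 2

2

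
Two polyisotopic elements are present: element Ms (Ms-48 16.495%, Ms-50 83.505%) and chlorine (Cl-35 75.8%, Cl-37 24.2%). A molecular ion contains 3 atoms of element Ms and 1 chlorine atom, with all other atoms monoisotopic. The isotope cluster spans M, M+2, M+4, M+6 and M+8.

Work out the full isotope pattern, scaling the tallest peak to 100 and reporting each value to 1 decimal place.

Element Ms pattern (n=3): 0.00448804 : 0.06816138 : 0.34506311 : 0.58228747
Chlorine pattern (n=1): 0.7580 : 0.2420
Convolve the two distributions (both contribute in 2-u steps):
  M: 0.00448804×0.7580 = 0.003402
  M+2: 0.00448804×0.2420 + 0.06816138×0.7580 = 0.052752
  M+4: 0.06816138×0.2420 + 0.34506311×0.7580 = 0.278053
  M+6: 0.34506311×0.2420 + 0.58228747×0.7580 = 0.524879
  M+8: 0.58228747×0.2420 = 0.140914
Scale to base peak (0.524879) = 100: 0.6 : 10.1 : 53.0 : 100.0 : 26.8

0.6 : 10.1 : 53.0 : 100.0 : 26.8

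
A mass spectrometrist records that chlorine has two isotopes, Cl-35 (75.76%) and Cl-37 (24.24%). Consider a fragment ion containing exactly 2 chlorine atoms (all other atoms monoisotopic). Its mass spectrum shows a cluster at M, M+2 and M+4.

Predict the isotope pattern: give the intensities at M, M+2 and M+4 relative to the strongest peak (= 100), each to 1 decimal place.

100.0 : 64.0 : 10.2

Expanding (0.7576 + 0.2424)^2:
P(M) = 0.7576^2 = 0.573958
P(M+2) = 2 × 0.7576^1 × 0.2424^1 = 0.367284
P(M+4) = 0.2424^2 = 0.058758
The M peak is largest (0.573958); scaling to 100 gives 100.0 : 64.0 : 10.2.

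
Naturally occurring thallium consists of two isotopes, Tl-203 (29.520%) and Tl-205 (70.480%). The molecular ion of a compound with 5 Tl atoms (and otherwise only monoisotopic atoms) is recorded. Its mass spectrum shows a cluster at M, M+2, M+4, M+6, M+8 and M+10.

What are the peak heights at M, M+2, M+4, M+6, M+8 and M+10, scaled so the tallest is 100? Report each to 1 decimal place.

Each Tl atom is independently Tl-203 (p = 0.29520) or Tl-205 (q = 0.70480); the cluster is the binomial expansion (p + q)^5.
P(M) = 0.29520^5 = 0.002242
P(M+2) = 5 × 0.29520^4 × 0.70480^1 = 0.026761
P(M+4) = 10 × 0.29520^3 × 0.70480^2 = 0.127785
P(M+6) = 10 × 0.29520^2 × 0.70480^3 = 0.305092
P(M+8) = 5 × 0.29520^1 × 0.70480^4 = 0.364208
P(M+10) = 0.70480^5 = 0.173912
The M+8 peak is largest (0.364208); scaling to 100 gives 0.6 : 7.3 : 35.1 : 83.8 : 100.0 : 47.8.

0.6 : 7.3 : 35.1 : 83.8 : 100.0 : 47.8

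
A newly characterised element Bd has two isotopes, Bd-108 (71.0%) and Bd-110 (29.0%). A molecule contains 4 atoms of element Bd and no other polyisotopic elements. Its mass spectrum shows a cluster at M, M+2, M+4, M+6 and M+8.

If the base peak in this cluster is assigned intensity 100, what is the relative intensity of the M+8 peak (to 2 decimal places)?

Term probabilities: M 0.2541, M+2 0.4152, M+4 0.2544, M+6 0.0693, M+8 0.0071. Base peak = M+2.
P(M+2) = C(4,1) × 0.710^3 × 0.290^1 = 4 × 0.357911 × 0.2900 = 0.415177 (base)
P(M+8) = C(4,4) × 0.710^0 × 0.290^4 = 1 × 1.0000 × 0.00707281 = 0.007073
Relative intensity = 0.007073 / 0.415177 × 100 = 1.70

1.70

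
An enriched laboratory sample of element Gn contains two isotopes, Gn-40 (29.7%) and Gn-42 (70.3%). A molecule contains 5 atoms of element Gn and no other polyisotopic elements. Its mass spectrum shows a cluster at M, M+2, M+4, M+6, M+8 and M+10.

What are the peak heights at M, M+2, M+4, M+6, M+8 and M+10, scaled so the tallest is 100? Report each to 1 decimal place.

Each Gn atom is independently Gn-40 (p = 0.297) or Gn-42 (q = 0.703); the cluster is the binomial expansion (p + q)^5.
P(M) = 0.297^5 = 0.002311
P(M+2) = 5 × 0.297^4 × 0.703^1 = 0.027350
P(M+4) = 10 × 0.297^3 × 0.703^2 = 0.129473
P(M+6) = 10 × 0.297^2 × 0.703^3 = 0.306464
P(M+8) = 5 × 0.297^1 × 0.703^4 = 0.362700
P(M+10) = 0.703^5 = 0.171703
The M+8 peak is largest (0.362700); scaling to 100 gives 0.6 : 7.5 : 35.7 : 84.5 : 100.0 : 47.3.

0.6 : 7.5 : 35.7 : 84.5 : 100.0 : 47.3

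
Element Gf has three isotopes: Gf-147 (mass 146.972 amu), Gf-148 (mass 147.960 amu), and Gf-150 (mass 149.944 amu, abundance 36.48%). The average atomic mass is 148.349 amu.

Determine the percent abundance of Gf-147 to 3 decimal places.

33.883%

Let x and y be the fractions of Gf-147 and Gf-148. Then x + y = 1 − 0.3648 = 0.6352 and 146.972x + 147.960y = 148.349 − 0.3648×149.944 = 93.6494288.
Substituting: 146.972x + 147.960(0.6352 − x) = 93.6494288
(146.972 − 147.960)x = -0.3347632  ⇒  x = 0.33883, y = 0.29637
Gf-147: 33.883%, Gf-148: 29.637%.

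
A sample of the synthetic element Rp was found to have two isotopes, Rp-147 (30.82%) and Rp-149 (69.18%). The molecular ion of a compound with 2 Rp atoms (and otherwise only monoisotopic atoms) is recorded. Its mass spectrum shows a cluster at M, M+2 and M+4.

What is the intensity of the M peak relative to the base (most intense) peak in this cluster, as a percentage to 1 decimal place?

Binomial terms of (0.3082 + 0.6918)^2: M 0.0950, M+2 0.4264, M+4 0.4786 → M+4 is the base peak.
P(M+4) = C(2,2) × 0.3082^0 × 0.6918^2 = 1 × 1.0000 × 0.47858724 = 0.478587 (base)
P(M) = C(2,0) × 0.3082^2 × 0.6918^0 = 1 × 0.09498724 × 1.0000 = 0.094987
Relative intensity = 0.094987 / 0.478587 × 100 = 19.8

19.8%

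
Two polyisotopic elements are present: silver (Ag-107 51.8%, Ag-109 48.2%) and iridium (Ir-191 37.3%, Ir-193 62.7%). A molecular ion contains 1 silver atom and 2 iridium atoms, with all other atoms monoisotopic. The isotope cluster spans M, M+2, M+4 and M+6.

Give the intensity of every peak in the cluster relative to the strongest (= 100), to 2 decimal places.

16.80 : 72.09 : 100.00 : 44.16

Silver pattern (n=1): 0.5180 : 0.4820
Iridium pattern (n=2): 0.139129 : 0.467742 : 0.393129
Convolve the two distributions (both contribute in 2-u steps):
  M: 0.5180×0.139129 = 0.072069
  M+2: 0.5180×0.467742 + 0.4820×0.139129 = 0.309351
  M+4: 0.5180×0.393129 + 0.4820×0.467742 = 0.429092
  M+6: 0.4820×0.393129 = 0.189488
Scale to base peak (0.429092) = 100: 16.80 : 72.09 : 100.00 : 44.16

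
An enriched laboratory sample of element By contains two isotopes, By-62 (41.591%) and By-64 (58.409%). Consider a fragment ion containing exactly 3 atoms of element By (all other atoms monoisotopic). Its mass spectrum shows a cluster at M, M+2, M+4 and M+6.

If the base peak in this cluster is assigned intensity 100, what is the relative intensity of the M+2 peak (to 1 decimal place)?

71.2

(0.41591 + 0.58409)^3 gives M 0.0719, M+2 0.3031, M+4 0.4257, M+6 0.1993; the largest is M+4.
P(M+4) = C(3,2) × 0.41591^1 × 0.58409^2 = 3 × 0.41591 × 0.34116113 = 0.425677 (base)
P(M+2) = C(3,1) × 0.41591^2 × 0.58409^1 = 3 × 0.17298113 × 0.58409 = 0.303110
Relative intensity = 0.303110 / 0.425677 × 100 = 71.2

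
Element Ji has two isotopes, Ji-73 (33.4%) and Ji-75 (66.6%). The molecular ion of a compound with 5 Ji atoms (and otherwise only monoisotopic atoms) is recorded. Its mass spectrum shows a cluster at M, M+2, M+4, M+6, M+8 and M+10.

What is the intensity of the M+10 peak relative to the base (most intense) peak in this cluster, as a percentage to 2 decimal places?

39.76%

Term probabilities: M 0.0042, M+2 0.0414, M+4 0.1653, M+6 0.3295, M+8 0.3286, M+10 0.1310. Base peak = M+6.
P(M+6) = C(5,3) × 0.334^2 × 0.666^3 = 10 × 0.111556 × 0.2954083 = 0.329546 (base)
P(M+10) = C(5,5) × 0.334^0 × 0.666^5 = 1 × 1.0000 × 0.13103012 = 0.131030
Relative intensity = 0.131030 / 0.329546 × 100 = 39.76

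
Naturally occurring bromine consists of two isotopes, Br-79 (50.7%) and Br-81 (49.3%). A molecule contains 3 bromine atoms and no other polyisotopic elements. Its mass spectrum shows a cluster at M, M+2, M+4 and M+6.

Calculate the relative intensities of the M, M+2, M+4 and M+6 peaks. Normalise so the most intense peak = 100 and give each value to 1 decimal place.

Each Br atom is independently Br-79 (p = 0.507) or Br-81 (q = 0.493); the cluster is the binomial expansion (p + q)^3.
P(M) = 0.507^3 = 0.130324
P(M+2) = 3 × 0.507^2 × 0.493^1 = 0.380175
P(M+4) = 3 × 0.507^1 × 0.493^2 = 0.369678
P(M+6) = 0.493^3 = 0.119823
The M+2 peak is largest (0.380175); scaling to 100 gives 34.3 : 100.0 : 97.2 : 31.5.

34.3 : 100.0 : 97.2 : 31.5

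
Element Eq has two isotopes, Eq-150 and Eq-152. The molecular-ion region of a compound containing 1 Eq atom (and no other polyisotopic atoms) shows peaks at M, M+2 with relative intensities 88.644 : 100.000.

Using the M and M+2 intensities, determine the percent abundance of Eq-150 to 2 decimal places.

If p is the fraction of Eq that is Eq-150, then I(M+2)/I(M) = [C(1,1)·p^0·(1−p)] / p^1 = 1·(1−p)/p = 100.000/88.644 = 1.1281
(1−p)/p = 1.1281/1 = 1.1281  ⇒  p = 1/(1 + 1.1281) = 0.4699
Eq-150: 46.99%, Eq-152: 53.01%.

46.99%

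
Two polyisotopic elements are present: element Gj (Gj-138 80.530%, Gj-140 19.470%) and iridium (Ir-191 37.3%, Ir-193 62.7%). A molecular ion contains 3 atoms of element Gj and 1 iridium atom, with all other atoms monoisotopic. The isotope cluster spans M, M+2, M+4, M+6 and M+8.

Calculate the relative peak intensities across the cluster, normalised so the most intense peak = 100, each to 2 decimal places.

Element Gj pattern (n=3): 0.52224356 : 0.37879358 : 0.09158215 : 0.00738071
Iridium pattern (n=1): 0.3730 : 0.6270
Convolve the two distributions (both contribute in 2-u steps):
  M: 0.52224356×0.3730 = 0.194797
  M+2: 0.52224356×0.6270 + 0.37879358×0.3730 = 0.468737
  M+4: 0.37879358×0.6270 + 0.09158215×0.3730 = 0.271664
  M+6: 0.09158215×0.6270 + 0.00738071×0.3730 = 0.060175
  M+8: 0.00738071×0.6270 = 0.004628
Scale to base peak (0.468737) = 100: 41.56 : 100.00 : 57.96 : 12.84 : 0.99

41.56 : 100.00 : 57.96 : 12.84 : 0.99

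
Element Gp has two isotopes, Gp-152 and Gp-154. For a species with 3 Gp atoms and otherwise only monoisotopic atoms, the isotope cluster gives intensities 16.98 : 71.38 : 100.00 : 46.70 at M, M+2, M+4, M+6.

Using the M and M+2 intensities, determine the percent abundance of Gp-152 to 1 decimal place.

41.6%

Write p for the Gp-152 fraction. I(M+2)/I(M) = [C(3,1)·p^2·(1−p)] / p^3 = 3·(1−p)/p = 71.38/16.98 = 4.2038
(1−p)/p = 4.2038/3 = 1.4013  ⇒  p = 1/(1 + 1.4013) = 0.4164
Gp-152: 41.6%, Gp-154: 58.4%.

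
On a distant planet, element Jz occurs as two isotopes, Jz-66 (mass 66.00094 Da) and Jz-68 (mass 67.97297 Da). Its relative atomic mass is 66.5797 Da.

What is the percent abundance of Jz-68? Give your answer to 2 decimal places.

29.35%

With x = fraction of Jz-66 (so Jz-68 is 1 − x):
66.00094·x + 67.97297·(1 − x) = 66.5797
(66.00094 − 67.97297)·x = 66.5797 − 67.97297
x = -1.39327 / -1.97203 = 0.70652 → 70.65% Jz-66, 29.35% Jz-68.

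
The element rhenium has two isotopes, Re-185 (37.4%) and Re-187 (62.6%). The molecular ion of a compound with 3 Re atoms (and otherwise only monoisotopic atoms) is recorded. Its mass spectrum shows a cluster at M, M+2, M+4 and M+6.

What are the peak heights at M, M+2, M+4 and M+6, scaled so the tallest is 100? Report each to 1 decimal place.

11.9 : 59.7 : 100.0 : 55.8

Each Re atom is independently Re-185 (p = 0.374) or Re-187 (q = 0.626); the cluster is the binomial expansion (p + q)^3.
P(M) = 0.374^3 = 0.052314
P(M+2) = 3 × 0.374^2 × 0.626^1 = 0.262687
P(M+4) = 3 × 0.374^1 × 0.626^2 = 0.439685
P(M+6) = 0.626^3 = 0.245314
The M+4 peak is largest (0.439685); scaling to 100 gives 11.9 : 59.7 : 100.0 : 55.8.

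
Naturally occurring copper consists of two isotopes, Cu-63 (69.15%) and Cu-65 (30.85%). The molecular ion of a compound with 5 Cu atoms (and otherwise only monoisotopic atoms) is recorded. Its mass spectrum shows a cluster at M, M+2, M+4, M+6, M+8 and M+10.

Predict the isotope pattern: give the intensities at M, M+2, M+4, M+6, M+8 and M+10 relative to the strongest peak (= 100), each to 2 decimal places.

44.83 : 100.00 : 89.23 : 39.81 : 8.88 : 0.79

Expanding (0.6915 + 0.3085)^5:
P(M) = 0.6915^5 = 0.158111
P(M+2) = 5 × 0.6915^4 × 0.3085^1 = 0.352691
P(M+4) = 10 × 0.6915^3 × 0.3085^2 = 0.314693
P(M+6) = 10 × 0.6915^2 × 0.3085^3 = 0.140394
P(M+8) = 5 × 0.6915^1 × 0.3085^4 = 0.031317
P(M+10) = 0.3085^5 = 0.002794
The M+2 peak is largest (0.352691); scaling to 100 gives 44.83 : 100.00 : 89.23 : 39.81 : 8.88 : 0.79.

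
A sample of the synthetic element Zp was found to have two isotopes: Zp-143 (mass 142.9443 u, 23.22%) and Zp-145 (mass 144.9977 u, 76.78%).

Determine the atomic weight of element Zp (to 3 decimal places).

Average mass = Σ (abundance × isotope mass) = 0.2322 × 142.9443 + 0.7678 × 144.9977
= 33.19167 + 111.32923 = 144.52090 u

144.521 u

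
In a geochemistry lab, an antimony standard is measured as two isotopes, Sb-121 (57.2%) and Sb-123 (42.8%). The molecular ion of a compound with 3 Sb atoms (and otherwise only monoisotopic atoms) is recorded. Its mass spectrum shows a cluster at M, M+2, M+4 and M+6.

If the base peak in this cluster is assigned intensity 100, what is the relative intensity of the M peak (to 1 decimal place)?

Binomial terms of (0.572 + 0.428)^3: M 0.1871, M+2 0.4201, M+4 0.3143, M+6 0.0784 → M+2 is the base peak.
P(M+2) = C(3,1) × 0.572^2 × 0.428^1 = 3 × 0.327184 × 0.4280 = 0.420104 (base)
P(M) = C(3,0) × 0.572^3 × 0.428^0 = 1 × 0.18714925 × 1.0000 = 0.187149
Relative intensity = 0.187149 / 0.420104 × 100 = 44.5

44.5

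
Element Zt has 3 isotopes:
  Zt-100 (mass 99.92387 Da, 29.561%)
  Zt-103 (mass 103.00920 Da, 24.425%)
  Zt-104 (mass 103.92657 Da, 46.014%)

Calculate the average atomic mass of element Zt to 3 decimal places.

Ar = Σ fᵢ·mᵢ = 0.29561 × 99.92387 + 0.24425 × 103.00920 + 0.46014 × 103.92657
= 29.538495 + 25.159997 + 47.820772 = 102.519264 Da

102.519 Da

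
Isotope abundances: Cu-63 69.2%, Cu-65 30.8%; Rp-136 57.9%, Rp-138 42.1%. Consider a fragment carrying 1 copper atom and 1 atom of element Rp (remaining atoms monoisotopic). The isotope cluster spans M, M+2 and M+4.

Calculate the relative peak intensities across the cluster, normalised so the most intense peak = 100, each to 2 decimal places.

Copper pattern (n=1): 0.6920 : 0.3080
Element Rp pattern (n=1): 0.5790 : 0.4210
Convolve the two distributions (both contribute in 2-u steps):
  M: 0.6920×0.5790 = 0.400668
  M+2: 0.6920×0.4210 + 0.3080×0.5790 = 0.469664
  M+4: 0.3080×0.4210 = 0.129668
Scale to base peak (0.469664) = 100: 85.31 : 100.00 : 27.61

85.31 : 100.00 : 27.61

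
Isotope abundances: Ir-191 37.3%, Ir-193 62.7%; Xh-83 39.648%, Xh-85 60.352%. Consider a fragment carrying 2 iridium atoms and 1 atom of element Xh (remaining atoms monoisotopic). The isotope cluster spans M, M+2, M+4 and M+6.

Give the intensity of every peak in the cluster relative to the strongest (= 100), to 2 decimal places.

12.59 : 61.49 : 100.00 : 54.15

Iridium pattern (n=2): 0.139129 : 0.467742 : 0.393129
Element Xh pattern (n=1): 0.39648 : 0.60352
Convolve the two distributions (both contribute in 2-u steps):
  M: 0.139129×0.39648 = 0.055162
  M+2: 0.139129×0.60352 + 0.467742×0.39648 = 0.269417
  M+4: 0.467742×0.60352 + 0.393129×0.39648 = 0.438159
  M+6: 0.393129×0.60352 = 0.237261
Scale to base peak (0.438159) = 100: 12.59 : 61.49 : 100.00 : 54.15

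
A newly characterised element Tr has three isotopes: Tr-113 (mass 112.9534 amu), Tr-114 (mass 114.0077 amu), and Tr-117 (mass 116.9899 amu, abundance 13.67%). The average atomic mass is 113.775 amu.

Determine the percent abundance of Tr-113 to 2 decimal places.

Let x and y be the fractions of Tr-113 and Tr-114. Then x + y = 1 − 0.1367 = 0.8633 and 112.9534x + 114.0077y = 113.775 − 0.1367×116.9899 = 97.78248067.
Substituting: 112.9534x + 114.0077(0.8633 − x) = 97.78248067
(112.9534 − 114.0077)x = -0.64036674  ⇒  x = 0.60739, y = 0.25591
Tr-113: 60.74%, Tr-114: 25.59%.

60.74%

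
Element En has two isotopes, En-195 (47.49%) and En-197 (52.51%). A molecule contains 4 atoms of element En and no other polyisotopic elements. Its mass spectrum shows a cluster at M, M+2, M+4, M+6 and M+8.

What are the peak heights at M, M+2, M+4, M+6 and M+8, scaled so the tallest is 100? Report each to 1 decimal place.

Expanding (0.4749 + 0.5251)^4:
P(M) = 0.4749^4 = 0.050864
P(M+2) = 4 × 0.4749^3 × 0.5251^1 = 0.224962
P(M+4) = 6 × 0.4749^2 × 0.5251^2 = 0.373112
P(M+6) = 4 × 0.4749^1 × 0.5251^3 = 0.275035
P(M+8) = 0.5251^4 = 0.076027
The M+4 peak is largest (0.373112); scaling to 100 gives 13.6 : 60.3 : 100.0 : 73.7 : 20.4.

13.6 : 60.3 : 100.0 : 73.7 : 20.4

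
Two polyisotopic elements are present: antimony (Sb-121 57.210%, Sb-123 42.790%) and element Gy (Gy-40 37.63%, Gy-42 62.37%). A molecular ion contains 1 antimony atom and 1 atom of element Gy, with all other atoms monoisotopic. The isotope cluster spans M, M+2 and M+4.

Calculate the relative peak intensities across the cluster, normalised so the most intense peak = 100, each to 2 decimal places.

Antimony pattern (n=1): 0.5721 : 0.4279
Element Gy pattern (n=1): 0.3763 : 0.6237
Convolve the two distributions (both contribute in 2-u steps):
  M: 0.5721×0.3763 = 0.215281
  M+2: 0.5721×0.6237 + 0.4279×0.3763 = 0.517838
  M+4: 0.4279×0.6237 = 0.266881
Scale to base peak (0.517838) = 100: 41.57 : 100.00 : 51.54

41.57 : 100.00 : 51.54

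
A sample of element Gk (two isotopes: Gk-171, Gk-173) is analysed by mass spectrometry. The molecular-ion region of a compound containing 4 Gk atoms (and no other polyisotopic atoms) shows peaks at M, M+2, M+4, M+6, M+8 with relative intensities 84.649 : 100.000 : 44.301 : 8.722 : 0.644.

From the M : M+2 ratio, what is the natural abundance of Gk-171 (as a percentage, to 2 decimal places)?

77.20%

Write p for the Gk-171 fraction. I(M+2)/I(M) = [C(4,1)·p^3·(1−p)] / p^4 = 4·(1−p)/p = 100.000/84.649 = 1.1813
(1−p)/p = 1.1813/4 = 0.2953  ⇒  p = 1/(1 + 0.2953) = 0.7720
Gk-171: 77.20%, Gk-173: 22.80%.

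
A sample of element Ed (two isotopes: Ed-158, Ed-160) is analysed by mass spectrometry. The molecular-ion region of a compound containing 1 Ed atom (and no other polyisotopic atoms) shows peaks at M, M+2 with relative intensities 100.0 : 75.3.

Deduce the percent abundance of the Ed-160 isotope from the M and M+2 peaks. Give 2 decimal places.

42.95%

If p is the fraction of Ed that is Ed-158, then I(M+2)/I(M) = [C(1,1)·p^0·(1−p)] / p^1 = 1·(1−p)/p = 75.3/100.0 = 0.7530
(1−p)/p = 0.7530/1 = 0.7530  ⇒  p = 1/(1 + 0.7530) = 0.5705
Ed-158: 57.05%, Ed-160: 42.95%.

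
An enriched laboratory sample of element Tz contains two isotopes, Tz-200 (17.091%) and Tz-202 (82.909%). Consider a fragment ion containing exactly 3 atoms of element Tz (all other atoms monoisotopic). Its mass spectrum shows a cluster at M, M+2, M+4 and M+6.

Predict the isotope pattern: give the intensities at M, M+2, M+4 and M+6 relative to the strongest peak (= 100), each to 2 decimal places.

0.88 : 12.75 : 61.84 : 100.00

Each Tz atom is independently Tz-200 (p = 0.17091) or Tz-202 (q = 0.82909); the cluster is the binomial expansion (p + q)^3.
P(M) = 0.17091^3 = 0.004992
P(M+2) = 3 × 0.17091^2 × 0.82909^1 = 0.072654
P(M+4) = 3 × 0.17091^1 × 0.82909^2 = 0.352446
P(M+6) = 0.82909^3 = 0.569908
The M+6 peak is largest (0.569908); scaling to 100 gives 0.88 : 12.75 : 61.84 : 100.00.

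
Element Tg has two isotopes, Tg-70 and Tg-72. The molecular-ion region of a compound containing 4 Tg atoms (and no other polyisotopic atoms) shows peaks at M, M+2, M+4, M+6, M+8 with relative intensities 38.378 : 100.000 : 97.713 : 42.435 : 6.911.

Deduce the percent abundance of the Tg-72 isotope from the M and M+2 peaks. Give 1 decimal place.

39.4%

If p is the fraction of Tg that is Tg-70, then I(M+2)/I(M) = [C(4,1)·p^3·(1−p)] / p^4 = 4·(1−p)/p = 100.000/38.378 = 2.6057
(1−p)/p = 2.6057/4 = 0.6514  ⇒  p = 1/(1 + 0.6514) = 0.6055
Tg-70: 60.6%, Tg-72: 39.4%.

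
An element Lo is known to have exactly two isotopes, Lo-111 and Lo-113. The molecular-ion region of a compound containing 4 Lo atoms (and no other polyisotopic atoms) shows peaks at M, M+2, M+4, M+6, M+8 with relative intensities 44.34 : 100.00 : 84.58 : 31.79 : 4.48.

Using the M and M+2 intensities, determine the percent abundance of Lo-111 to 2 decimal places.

63.95%

Let p = fractional abundance of Lo-111. I(M+2)/I(M) = [C(4,1)·p^3·(1−p)] / p^4 = 4·(1−p)/p = 100.00/44.34 = 2.2553
(1−p)/p = 2.2553/4 = 0.5638  ⇒  p = 1/(1 + 0.5638) = 0.6395
Lo-111: 63.95%, Lo-113: 36.05%.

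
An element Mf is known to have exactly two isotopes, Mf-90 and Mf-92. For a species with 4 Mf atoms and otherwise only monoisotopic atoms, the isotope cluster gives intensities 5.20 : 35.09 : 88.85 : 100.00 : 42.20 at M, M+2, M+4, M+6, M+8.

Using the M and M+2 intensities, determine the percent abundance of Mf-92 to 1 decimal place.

If p is the fraction of Mf that is Mf-90, then I(M+2)/I(M) = [C(4,1)·p^3·(1−p)] / p^4 = 4·(1−p)/p = 35.09/5.20 = 6.7481
(1−p)/p = 6.7481/4 = 1.6870  ⇒  p = 1/(1 + 1.6870) = 0.3722
Mf-90: 37.2%, Mf-92: 62.8%.

62.8%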